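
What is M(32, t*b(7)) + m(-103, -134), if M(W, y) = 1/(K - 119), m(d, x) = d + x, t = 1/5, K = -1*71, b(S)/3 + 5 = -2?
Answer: -45031/190 ≈ -237.01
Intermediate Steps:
b(S) = -21 (b(S) = -15 + 3*(-2) = -15 - 6 = -21)
K = -71
t = ⅕ ≈ 0.20000
M(W, y) = -1/190 (M(W, y) = 1/(-71 - 119) = 1/(-190) = -1/190)
M(32, t*b(7)) + m(-103, -134) = -1/190 + (-103 - 134) = -1/190 - 237 = -45031/190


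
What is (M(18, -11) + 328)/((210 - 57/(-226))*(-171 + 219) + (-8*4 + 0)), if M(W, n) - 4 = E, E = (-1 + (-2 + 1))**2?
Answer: 4746/142099 ≈ 0.033399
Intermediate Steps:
E = 4 (E = (-1 - 1)**2 = (-2)**2 = 4)
M(W, n) = 8 (M(W, n) = 4 + 4 = 8)
(M(18, -11) + 328)/((210 - 57/(-226))*(-171 + 219) + (-8*4 + 0)) = (8 + 328)/((210 - 57/(-226))*(-171 + 219) + (-8*4 + 0)) = 336/((210 - 57*(-1/226))*48 + (-32 + 0)) = 336/((210 + 57/226)*48 - 32) = 336/((47517/226)*48 - 32) = 336/(1140408/113 - 32) = 336/(1136792/113) = 336*(113/1136792) = 4746/142099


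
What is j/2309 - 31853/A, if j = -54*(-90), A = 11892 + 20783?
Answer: 85251923/75446575 ≈ 1.1300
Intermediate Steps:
A = 32675
j = 4860
j/2309 - 31853/A = 4860/2309 - 31853/32675 = 85251923/75446575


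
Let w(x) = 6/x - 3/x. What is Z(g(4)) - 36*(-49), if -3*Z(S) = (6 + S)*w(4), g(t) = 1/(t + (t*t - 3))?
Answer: 119849/68 ≈ 1762.5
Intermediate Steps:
w(x) = 3/x
g(t) = 1/(-3 + t + t²) (g(t) = 1/(t + (t² - 3)) = 1/(t + (-3 + t²)) = 1/(-3 + t + t²))
Z(S) = -3/2 - S/4 (Z(S) = -(6 + S)*3/4/3 = -(6 + S)*3*(¼)/3 = -(6 + S)*3/(3*4) = -(9/2 + 3*S/4)/3 = -3/2 - S/4)
Z(g(4)) - 36*(-49) = (-3/2 - 1/(4*(-3 + 4 + 4²))) - 36*(-49) = (-3/2 - 1/(4*(-3 + 4 + 16))) + 1764 = (-3/2 - ¼/17) + 1764 = (-3/2 - ¼*1/17) + 1764 = (-3/2 - 1/68) + 1764 = -103/68 + 1764 = 119849/68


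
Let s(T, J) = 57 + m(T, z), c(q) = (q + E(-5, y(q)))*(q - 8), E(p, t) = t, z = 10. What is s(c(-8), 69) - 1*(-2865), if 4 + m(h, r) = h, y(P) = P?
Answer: 3174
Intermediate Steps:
m(h, r) = -4 + h
c(q) = 2*q*(-8 + q) (c(q) = (q + q)*(q - 8) = (2*q)*(-8 + q) = 2*q*(-8 + q))
s(T, J) = 53 + T (s(T, J) = 57 + (-4 + T) = 53 + T)
s(c(-8), 69) - 1*(-2865) = (53 + 2*(-8)*(-8 - 8)) - 1*(-2865) = (53 + 2*(-8)*(-16)) + 2865 = (53 + 256) + 2865 = 309 + 2865 = 3174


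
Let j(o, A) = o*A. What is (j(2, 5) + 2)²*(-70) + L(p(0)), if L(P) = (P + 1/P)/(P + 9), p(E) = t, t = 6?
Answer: -907163/90 ≈ -10080.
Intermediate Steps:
j(o, A) = A*o
p(E) = 6
L(P) = (P + 1/P)/(9 + P)
(j(2, 5) + 2)²*(-70) + L(p(0)) = (5*2 + 2)²*(-70) + (1 + 6²)/(6*(9 + 6)) = (10 + 2)²*(-70) + (⅙)*(1 + 36)/15 = 12²*(-70) + (⅙)*(1/15)*37 = 144*(-70) + 37/90 = -10080 + 37/90 = -907163/90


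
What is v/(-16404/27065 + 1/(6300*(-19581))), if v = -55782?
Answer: 37248391670149800/404720477653 ≈ 92035.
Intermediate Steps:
v/(-16404/27065 + 1/(6300*(-19581))) = -55782/(-16404/27065 + 1/(6300*(-19581))) = -55782/(-16404*1/27065 + (1/6300)*(-1/19581)) = -55782/(-16404/27065 - 1/123360300) = -55782/(-404720477653/667749303900) = -55782*(-667749303900/404720477653) = 37248391670149800/404720477653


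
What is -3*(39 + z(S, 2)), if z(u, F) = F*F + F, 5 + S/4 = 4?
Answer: -135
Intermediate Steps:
S = -4 (S = -20 + 4*4 = -20 + 16 = -4)
z(u, F) = F + F² (z(u, F) = F² + F = F + F²)
-3*(39 + z(S, 2)) = -3*(39 + 2*(1 + 2)) = -3*(39 + 2*3) = -3*(39 + 6) = -3*45 = -135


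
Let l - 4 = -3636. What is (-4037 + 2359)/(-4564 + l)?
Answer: 839/4098 ≈ 0.20473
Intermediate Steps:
l = -3632 (l = 4 - 3636 = -3632)
(-4037 + 2359)/(-4564 + l) = (-4037 + 2359)/(-4564 - 3632) = -1678/(-8196) = -1678*(-1/8196) = 839/4098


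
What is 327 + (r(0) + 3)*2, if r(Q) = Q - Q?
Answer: 333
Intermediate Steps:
r(Q) = 0
327 + (r(0) + 3)*2 = 327 + (0 + 3)*2 = 327 + 3*2 = 327 + 6 = 333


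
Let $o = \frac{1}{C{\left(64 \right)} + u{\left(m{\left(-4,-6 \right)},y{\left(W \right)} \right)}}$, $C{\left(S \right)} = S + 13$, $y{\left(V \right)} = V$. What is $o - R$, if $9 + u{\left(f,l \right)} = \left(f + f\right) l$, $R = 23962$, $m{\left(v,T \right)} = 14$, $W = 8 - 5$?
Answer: $- \frac{3642223}{152} \approx -23962.0$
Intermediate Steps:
$W = 3$ ($W = 8 - 5 = 3$)
$C{\left(S \right)} = 13 + S$
$u{\left(f,l \right)} = -9 + 2 f l$ ($u{\left(f,l \right)} = -9 + \left(f + f\right) l = -9 + 2 f l$)
$o = \frac{1}{152}$ ($o = \frac{1}{\left(13 + 64\right) - \left(9 - 84\right)} = \frac{1}{77 + \left(-9 + 84\right)} = \frac{1}{77 + 75} = \frac{1}{152} \approx 0.0065789$)
$o - R = \frac{1}{152} - 23962 = - \frac{3642223}{152}$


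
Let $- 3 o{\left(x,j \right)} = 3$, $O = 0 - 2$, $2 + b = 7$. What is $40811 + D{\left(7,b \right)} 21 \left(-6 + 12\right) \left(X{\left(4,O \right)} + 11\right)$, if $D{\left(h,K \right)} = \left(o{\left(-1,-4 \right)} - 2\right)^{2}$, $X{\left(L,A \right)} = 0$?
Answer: $53285$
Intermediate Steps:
$b = 5$ ($b = -2 + 7 = 5$)
$O = -2$
$o{\left(x,j \right)} = -1$ ($o{\left(x,j \right)} = \left(- \frac{1}{3}\right) 3 = -1$)
$D{\left(h,K \right)} = 9$ ($D{\left(h,K \right)} = \left(-1 - 2\right)^{2} = \left(-3\right)^{2} = 9$)
$40811 + D{\left(7,b \right)} 21 \left(-6 + 12\right) \left(X{\left(4,O \right)} + 11\right) = 40811 + 9 \cdot 21 \left(-6 + 12\right) \left(0 + 11\right) = 40811 + 189 \cdot 6 \cdot 11 = 40811 + 189 \cdot 66 = 40811 + 12474 = 53285$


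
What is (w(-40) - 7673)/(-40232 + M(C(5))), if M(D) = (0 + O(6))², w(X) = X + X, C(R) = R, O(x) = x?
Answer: 7753/40196 ≈ 0.19288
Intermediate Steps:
w(X) = 2*X
M(D) = 36 (M(D) = (0 + 6)² = 6² = 36)
(w(-40) - 7673)/(-40232 + M(C(5))) = (2*(-40) - 7673)/(-40232 + 36) = (-80 - 7673)/(-40196) = -7753*(-1/40196) = 7753/40196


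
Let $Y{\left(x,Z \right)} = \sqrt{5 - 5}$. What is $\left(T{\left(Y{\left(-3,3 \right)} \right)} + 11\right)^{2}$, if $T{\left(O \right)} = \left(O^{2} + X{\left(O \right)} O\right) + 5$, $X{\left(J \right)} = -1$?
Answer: $256$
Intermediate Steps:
$Y{\left(x,Z \right)} = 0$ ($Y{\left(x,Z \right)} = \sqrt{0} = 0$)
$T{\left(O \right)} = 5 + O^{2} - O$ ($T{\left(O \right)} = \left(O^{2} - O\right) + 5 = 5 + O^{2} - O$)
$\left(T{\left(Y{\left(-3,3 \right)} \right)} + 11\right)^{2} = \left(\left(5 + 0^{2} - 0\right) + 11\right)^{2} = \left(\left(5 + 0 + 0\right) + 11\right)^{2} = \left(5 + 11\right)^{2} = 16^{2} = 256$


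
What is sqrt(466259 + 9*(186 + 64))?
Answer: sqrt(468509) ≈ 684.48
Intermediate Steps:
sqrt(466259 + 9*(186 + 64)) = sqrt(466259 + 9*250) = sqrt(466259 + 2250) = sqrt(468509)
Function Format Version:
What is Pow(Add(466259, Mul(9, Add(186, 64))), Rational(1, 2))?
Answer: Pow(468509, Rational(1, 2)) ≈ 684.48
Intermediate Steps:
Pow(Add(466259, Mul(9, Add(186, 64))), Rational(1, 2)) = Pow(Add(466259, Mul(9, 250)), Rational(1, 2)) = Pow(Add(466259, 2250), Rational(1, 2)) = Pow(468509, Rational(1, 2))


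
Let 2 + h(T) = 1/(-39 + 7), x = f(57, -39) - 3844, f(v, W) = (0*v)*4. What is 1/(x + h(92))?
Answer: -32/123073 ≈ -0.00026001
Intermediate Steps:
f(v, W) = 0 (f(v, W) = 0*4 = 0)
x = -3844 (x = 0 - 3844 = -3844)
h(T) = -65/32 (h(T) = -2 + 1/(-39 + 7) = -2 + 1/(-32) = -2 - 1/32 = -65/32)
1/(x + h(92)) = 1/(-3844 - 65/32) = 1/(-123073/32) = -32/123073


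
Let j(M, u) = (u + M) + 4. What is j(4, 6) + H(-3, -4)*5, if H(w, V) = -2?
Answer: 4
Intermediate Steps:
j(M, u) = 4 + M + u (j(M, u) = (M + u) + 4 = 4 + M + u)
j(4, 6) + H(-3, -4)*5 = (4 + 4 + 6) - 2*5 = 14 - 10 = 4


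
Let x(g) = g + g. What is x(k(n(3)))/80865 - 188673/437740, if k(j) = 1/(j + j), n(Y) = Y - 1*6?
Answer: -1830862567/4247741412 ≈ -0.43102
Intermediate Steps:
n(Y) = -6 + Y (n(Y) = Y - 6 = -6 + Y)
k(j) = 1/(2*j)
x(g) = 2*g
x(k(n(3)))/80865 - 188673/437740 = (2*(1/(2*(-6 + 3))))/80865 - 188673/437740 = (2*((½)/(-3)))*(1/80865) - 188673*1/437740 = (2*((½)*(-⅓)))*(1/80865) - 188673/437740 = (2*(-⅙))*(1/80865) - 188673/437740 = -⅓*1/80865 - 188673/437740 = -1/242595 - 188673/437740 = -1830862567/4247741412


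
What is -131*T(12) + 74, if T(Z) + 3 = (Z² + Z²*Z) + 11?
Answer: -246206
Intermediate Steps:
T(Z) = 8 + Z² + Z³ (T(Z) = -3 + ((Z² + Z²*Z) + 11) = -3 + ((Z² + Z³) + 11) = -3 + (11 + Z² + Z³) = 8 + Z² + Z³)
-131*T(12) + 74 = -131*(8 + 12² + 12³) + 74 = -131*(8 + 144 + 1728) + 74 = -131*1880 + 74 = -246280 + 74 = -246206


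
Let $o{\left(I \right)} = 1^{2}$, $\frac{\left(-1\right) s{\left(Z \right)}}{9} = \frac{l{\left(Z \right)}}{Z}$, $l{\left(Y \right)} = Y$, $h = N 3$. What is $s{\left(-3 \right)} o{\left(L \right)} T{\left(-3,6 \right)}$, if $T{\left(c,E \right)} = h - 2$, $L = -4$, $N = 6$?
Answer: $-144$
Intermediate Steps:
$h = 18$ ($h = 6 \cdot 3 = 18$)
$s{\left(Z \right)} = -9$ ($s{\left(Z \right)} = - 9 \frac{Z}{Z} = \left(-9\right) 1 = -9$)
$T{\left(c,E \right)} = 16$ ($T{\left(c,E \right)} = 18 - 2 = 16$)
$o{\left(I \right)} = 1$
$s{\left(-3 \right)} o{\left(L \right)} T{\left(-3,6 \right)} = \left(-9\right) 1 \cdot 16 = \left(-9\right) 16 = -144$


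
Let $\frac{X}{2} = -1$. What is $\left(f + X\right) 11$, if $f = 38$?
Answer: $396$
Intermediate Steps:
$X = -2$ ($X = 2 \left(-1\right) = -2$)
$\left(f + X\right) 11 = \left(38 - 2\right) 11 = 36 \cdot 11 = 396$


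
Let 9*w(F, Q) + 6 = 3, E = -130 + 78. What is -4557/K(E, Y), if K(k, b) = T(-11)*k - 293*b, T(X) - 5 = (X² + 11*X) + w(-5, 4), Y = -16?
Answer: -13671/13336 ≈ -1.0251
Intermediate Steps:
E = -52
w(F, Q) = -⅓ (w(F, Q) = -⅔ + (⅑)*3 = -⅔ + ⅓ = -⅓)
T(X) = 14/3 + X² + 11*X (T(X) = 5 + ((X² + 11*X) - ⅓) = 5 + (-⅓ + X² + 11*X) = 14/3 + X² + 11*X)
K(k, b) = -293*b + 14*k/3 (K(k, b) = (14/3 + (-11)² + 11*(-11))*k - 293*b = (14/3 + 121 - 121)*k - 293*b = 14*k/3 - 293*b = -293*b + 14*k/3)
-4557/K(E, Y) = -4557/(-293*(-16) + (14/3)*(-52)) = -4557/(4688 - 728/3) = -4557/13336/3 = -4557*3/13336 = -13671/13336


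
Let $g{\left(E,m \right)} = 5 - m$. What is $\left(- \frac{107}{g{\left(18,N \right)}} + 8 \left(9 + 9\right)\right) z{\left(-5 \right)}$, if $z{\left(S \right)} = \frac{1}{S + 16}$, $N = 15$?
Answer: $\frac{1547}{110} \approx 14.064$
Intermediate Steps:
$z{\left(S \right)} = \frac{1}{16 + S}$
$\left(- \frac{107}{g{\left(18,N \right)}} + 8 \left(9 + 9\right)\right) z{\left(-5 \right)} = \frac{- \frac{107}{5 - 15} + 8 \left(9 + 9\right)}{16 - 5} = \frac{- \frac{107}{5 - 15} + 8 \cdot 18}{11} = \left(- \frac{107}{-10} + 144\right) \frac{1}{11} = \left(\left(-107\right) \left(- \frac{1}{10}\right) + 144\right) \frac{1}{11} = \left(\frac{107}{10} + 144\right) \frac{1}{11} = \frac{1547}{10} \cdot \frac{1}{11} = \frac{1547}{110}$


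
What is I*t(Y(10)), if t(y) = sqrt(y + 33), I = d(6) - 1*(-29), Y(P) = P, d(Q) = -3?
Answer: 26*sqrt(43) ≈ 170.49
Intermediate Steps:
I = 26 (I = -3 - 1*(-29) = -3 + 29 = 26)
t(y) = sqrt(33 + y)
I*t(Y(10)) = 26*sqrt(33 + 10) = 26*sqrt(43)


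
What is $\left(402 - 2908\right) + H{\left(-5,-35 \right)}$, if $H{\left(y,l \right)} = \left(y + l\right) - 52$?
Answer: $-2598$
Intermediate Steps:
$H{\left(y,l \right)} = -52 + l + y$ ($H{\left(y,l \right)} = \left(l + y\right) - 52 = -52 + l + y$)
$\left(402 - 2908\right) + H{\left(-5,-35 \right)} = \left(402 - 2908\right) - 92 = -2506 - 92 = -2598$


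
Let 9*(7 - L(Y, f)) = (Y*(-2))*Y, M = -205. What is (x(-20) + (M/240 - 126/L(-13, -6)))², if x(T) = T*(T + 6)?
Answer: 28287154933489/370485504 ≈ 76352.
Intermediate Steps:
L(Y, f) = 7 + 2*Y²/9 (L(Y, f) = 7 - Y*(-2)*Y/9 = 7 - (-2*Y)*Y/9 = 7 - (-2)*Y²/9 = 7 + 2*Y²/9)
x(T) = T*(6 + T)
(x(-20) + (M/240 - 126/L(-13, -6)))² = (-20*(6 - 20) + (-205/240 - 126/(7 + (2/9)*(-13)²)))² = (-20*(-14) + (-205*1/240 - 126/(7 + (2/9)*169)))² = (280 + (-41/48 - 126/(7 + 338/9)))² = (280 + (-41/48 - 126/401/9))² = (280 + (-41/48 - 126*9/401))² = (280 + (-41/48 - 1134/401))² = (280 - 70873/19248)² = (5318567/19248)² = 28287154933489/370485504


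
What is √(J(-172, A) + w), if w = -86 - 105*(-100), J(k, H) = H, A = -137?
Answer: √10277 ≈ 101.38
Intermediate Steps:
w = 10414 (w = -86 + 10500 = 10414)
√(J(-172, A) + w) = √(-137 + 10414) = √10277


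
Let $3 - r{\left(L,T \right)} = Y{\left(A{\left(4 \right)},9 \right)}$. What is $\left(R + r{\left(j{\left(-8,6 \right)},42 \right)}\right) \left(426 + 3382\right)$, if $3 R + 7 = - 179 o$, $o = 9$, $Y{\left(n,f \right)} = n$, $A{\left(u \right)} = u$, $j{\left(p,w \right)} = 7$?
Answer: $- \frac{6172768}{3} \approx -2.0576 \cdot 10^{6}$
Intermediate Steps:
$R = - \frac{1618}{3}$ ($R = - \frac{7}{3} + \frac{\left(-179\right) 9}{3} = - \frac{7}{3} + \frac{1}{3} \left(-1611\right) = - \frac{7}{3} - 537 = - \frac{1618}{3} \approx -539.33$)
$r{\left(L,T \right)} = -1$ ($r{\left(L,T \right)} = 3 - 4 = -1$)
$\left(R + r{\left(j{\left(-8,6 \right)},42 \right)}\right) \left(426 + 3382\right) = \left(- \frac{1618}{3} - 1\right) \left(426 + 3382\right) = \left(- \frac{1621}{3}\right) 3808 = - \frac{6172768}{3}$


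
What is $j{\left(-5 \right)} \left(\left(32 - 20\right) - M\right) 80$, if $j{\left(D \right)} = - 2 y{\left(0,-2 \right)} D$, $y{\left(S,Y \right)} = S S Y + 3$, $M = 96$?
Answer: $-201600$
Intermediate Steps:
$y{\left(S,Y \right)} = 3 + Y S^{2}$ ($y{\left(S,Y \right)} = S^{2} Y + 3 = Y S^{2} + 3 = 3 + Y S^{2}$)
$j{\left(D \right)} = - 6 D$ ($j{\left(D \right)} = - 2 \left(3 - 2 \cdot 0^{2}\right) D = - 2 \left(3 - 0\right) D = - 2 \left(3 + 0\right) D = \left(-2\right) 3 D = - 6 D$)
$j{\left(-5 \right)} \left(\left(32 - 20\right) - M\right) 80 = \left(-6\right) \left(-5\right) \left(\left(32 - 20\right) - 96\right) 80 = 30 \left(12 - 96\right) 80 = 30 \left(-84\right) 80 = \left(-2520\right) 80 = -201600$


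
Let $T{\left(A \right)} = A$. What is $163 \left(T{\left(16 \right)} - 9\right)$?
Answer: $1141$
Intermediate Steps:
$163 \left(T{\left(16 \right)} - 9\right) = 163 \left(16 - 9\right) = 163 \cdot 7 = 1141$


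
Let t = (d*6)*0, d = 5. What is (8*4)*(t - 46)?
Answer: -1472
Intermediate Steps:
t = 0 (t = (5*6)*0 = 30*0 = 0)
(8*4)*(t - 46) = (8*4)*(0 - 46) = 32*(-46) = -1472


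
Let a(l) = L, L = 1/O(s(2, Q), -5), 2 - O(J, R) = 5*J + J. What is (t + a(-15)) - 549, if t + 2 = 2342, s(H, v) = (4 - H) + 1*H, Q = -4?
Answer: 39401/22 ≈ 1791.0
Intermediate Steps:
s(H, v) = 4 (s(H, v) = (4 - H) + H = 4)
O(J, R) = 2 - 6*J (O(J, R) = 2 - (5*J + J) = 2 - 6*J)
t = 2340 (t = -2 + 2342 = 2340)
L = -1/22 (L = 1/(2 - 6*4) = 1/(2 - 24) = 1/(-22) = -1/22 ≈ -0.045455)
a(l) = -1/22
(t + a(-15)) - 549 = (2340 - 1/22) - 549 = 51479/22 - 549 = 39401/22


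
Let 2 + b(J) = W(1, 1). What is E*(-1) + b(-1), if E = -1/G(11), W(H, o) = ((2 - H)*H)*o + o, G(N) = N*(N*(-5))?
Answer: -1/605 ≈ -0.0016529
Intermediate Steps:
G(N) = -5*N² (G(N) = N*(-5*N) = -5*N²)
W(H, o) = o + H*o*(2 - H) (W(H, o) = (H*(2 - H))*o + o = H*o*(2 - H) + o = o + H*o*(2 - H))
b(J) = 0 (b(J) = -2 + 1*(1 - 1*1² + 2*1) = -2 + 1*(1 - 1*1 + 2) = -2 + 1*(1 - 1 + 2) = -2 + 1*2 = -2 + 2 = 0)
E = 1/605 (E = -1/((-5*11²)) = -1/((-5*121)) = -1/(-605) = -1*(-1/605) = 1/605 ≈ 0.0016529)
E*(-1) + b(-1) = (1/605)*(-1) + 0 = -1/605 + 0 = -1/605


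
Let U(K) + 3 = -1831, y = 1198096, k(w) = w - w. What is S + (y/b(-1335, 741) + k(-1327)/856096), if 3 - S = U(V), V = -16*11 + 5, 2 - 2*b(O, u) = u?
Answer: -1038649/739 ≈ -1405.5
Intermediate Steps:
b(O, u) = 1 - u/2
k(w) = 0
V = -171 (V = -176 + 5 = -171)
U(K) = -1834 (U(K) = -3 - 1831 = -1834)
S = 1837 (S = 3 - 1*(-1834) = 3 + 1834 = 1837)
S + (y/b(-1335, 741) + k(-1327)/856096) = 1837 + (1198096/(1 - 1/2*741) + 0/856096) = 1837 + (1198096/(1 - 741/2) + 0*(1/856096)) = 1837 + (1198096/(-739/2) + 0) = 1837 + (1198096*(-2/739) + 0) = 1837 + (-2396192/739 + 0) = 1837 - 2396192/739 = -1038649/739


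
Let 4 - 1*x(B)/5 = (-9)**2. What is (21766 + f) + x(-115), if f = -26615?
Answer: -5234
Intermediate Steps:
x(B) = -385 (x(B) = 20 - 5*(-9)**2 = 20 - 5*81 = 20 - 405 = -385)
(21766 + f) + x(-115) = (21766 - 26615) - 385 = -4849 - 385 = -5234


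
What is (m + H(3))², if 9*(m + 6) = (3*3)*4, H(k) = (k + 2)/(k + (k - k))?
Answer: ⅑ ≈ 0.11111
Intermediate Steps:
H(k) = (2 + k)/k (H(k) = (2 + k)/(k + 0) = (2 + k)/k)
m = -2 (m = -6 + ((3*3)*4)/9 = -6 + (9*4)/9 = -6 + (⅑)*36 = -6 + 4 = -2)
(m + H(3))² = (-2 + (2 + 3)/3)² = (-2 + (⅓)*5)² = (-2 + 5/3)² = (-⅓)² = ⅑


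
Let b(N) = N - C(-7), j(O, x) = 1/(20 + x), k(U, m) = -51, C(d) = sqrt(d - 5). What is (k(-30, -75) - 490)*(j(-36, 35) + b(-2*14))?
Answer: 832599/55 + 1082*I*sqrt(3) ≈ 15138.0 + 1874.1*I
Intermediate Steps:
C(d) = sqrt(-5 + d)
b(N) = N - 2*I*sqrt(3) (b(N) = N - sqrt(-5 - 7) = N - sqrt(-12) = N - 2*I*sqrt(3))
(k(-30, -75) - 490)*(j(-36, 35) + b(-2*14)) = (-51 - 490)*(1/(20 + 35) + (-2*14 - 2*I*sqrt(3))) = -541*(1/55 + (-28 - 2*I*sqrt(3))) = -541*(-1539/55 - 2*I*sqrt(3)) = 832599/55 + 1082*I*sqrt(3)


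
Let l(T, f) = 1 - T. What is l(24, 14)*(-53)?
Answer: 1219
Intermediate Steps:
l(24, 14)*(-53) = (1 - 1*24)*(-53) = (1 - 24)*(-53) = -23*(-53) = 1219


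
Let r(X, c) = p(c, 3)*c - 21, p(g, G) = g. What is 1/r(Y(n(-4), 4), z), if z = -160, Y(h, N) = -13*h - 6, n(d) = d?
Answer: 1/25579 ≈ 3.9095e-5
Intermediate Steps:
Y(h, N) = -6 - 13*h
r(X, c) = -21 + c² (r(X, c) = c*c - 21 = c² - 21 = -21 + c²)
1/r(Y(n(-4), 4), z) = 1/(-21 + (-160)²) = 1/(-21 + 25600) = 1/25579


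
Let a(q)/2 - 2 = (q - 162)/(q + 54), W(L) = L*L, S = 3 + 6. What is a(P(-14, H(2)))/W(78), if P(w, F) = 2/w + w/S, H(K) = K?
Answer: -1241/3341130 ≈ -0.00037143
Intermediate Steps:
S = 9
P(w, F) = 2/w + w/9
W(L) = L²
a(q) = 4 + 2*(-162 + q)/(54 + q) (a(q) = 4 + 2*((q - 162)/(q + 54)) = 4 + 2*((-162 + q)/(54 + q)) = 4 + 2*(-162 + q)/(54 + q))
a(P(-14, H(2)))/W(78) = (6*(-18 + (2/(-14) + (⅑)*(-14)))/(54 + (2/(-14) + (⅑)*(-14))))/(78²) = (6*(-18 + (2*(-1/14) - 14/9))/(54 + (2*(-1/14) - 14/9)))/6084 = (6*(-18 + (-⅐ - 14/9))/(54 + (-⅐ - 14/9)))*(1/6084) = (6*(-18 - 107/63)/(54 - 107/63))*(1/6084) = (6*(-1241/63)/(3295/63))*(1/6084) = (6*(63/3295)*(-1241/63))*(1/6084) = -7446/3295*1/6084 = -1241/3341130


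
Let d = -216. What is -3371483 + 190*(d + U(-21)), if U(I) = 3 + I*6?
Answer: -3435893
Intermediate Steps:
U(I) = 3 + 6*I
-3371483 + 190*(d + U(-21)) = -3371483 + 190*(-216 + (3 + 6*(-21))) = -3371483 + 190*(-216 + (3 - 126)) = -3371483 + 190*(-216 - 123) = -3371483 + 190*(-339) = -3371483 - 64410 = -3435893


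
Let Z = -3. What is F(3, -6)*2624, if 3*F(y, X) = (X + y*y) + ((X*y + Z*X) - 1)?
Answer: 5248/3 ≈ 1749.3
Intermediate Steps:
F(y, X) = -⅓ - 2*X/3 + y²/3 + X*y/3 (F(y, X) = ((X + y*y) + ((X*y - 3*X) - 1))/3 = ((X + y²) + ((-3*X + X*y) - 1))/3 = ((X + y²) + (-1 - 3*X + X*y))/3 = (-1 + y² - 2*X + X*y)/3 = -⅓ - 2*X/3 + y²/3 + X*y/3)
F(3, -6)*2624 = (-⅓ - ⅔*(-6) + (⅓)*3² + (⅓)*(-6)*3)*2624 = (-⅓ + 4 + (⅓)*9 - 6)*2624 = (-⅓ + 4 + 3 - 6)*2624 = (⅔)*2624 = 5248/3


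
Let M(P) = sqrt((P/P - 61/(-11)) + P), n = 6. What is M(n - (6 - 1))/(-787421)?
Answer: -sqrt(913)/8661631 ≈ -3.4885e-6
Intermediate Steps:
M(P) = sqrt(72/11 + P) (M(P) = sqrt((1 - 61*(-1/11)) + P) = sqrt((1 + 61/11) + P) = sqrt(72/11 + P))
M(n - (6 - 1))/(-787421) = (sqrt(792 + 121*(6 - (6 - 1)))/11)/(-787421) = (sqrt(792 + 121*(6 - 1*5))/11)*(-1/787421) = (sqrt(792 + 121*(6 - 5))/11)*(-1/787421) = (sqrt(792 + 121*1)/11)*(-1/787421) = (sqrt(792 + 121)/11)*(-1/787421) = (sqrt(913)/11)*(-1/787421) = -sqrt(913)/8661631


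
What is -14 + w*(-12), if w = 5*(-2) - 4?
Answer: 154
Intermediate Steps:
w = -14 (w = -10 - 4 = -14)
-14 + w*(-12) = -14 - 14*(-12) = -14 + 168 = 154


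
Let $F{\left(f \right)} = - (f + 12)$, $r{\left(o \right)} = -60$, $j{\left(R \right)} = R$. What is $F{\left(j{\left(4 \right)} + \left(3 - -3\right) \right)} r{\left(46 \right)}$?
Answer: $1320$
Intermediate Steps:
$F{\left(f \right)} = -12 - f$ ($F{\left(f \right)} = - (12 + f) = -12 - f$)
$F{\left(j{\left(4 \right)} + \left(3 - -3\right) \right)} r{\left(46 \right)} = \left(-12 - \left(4 + \left(3 - -3\right)\right)\right) \left(-60\right) = \left(-12 - \left(4 + \left(3 + 3\right)\right)\right) \left(-60\right) = \left(-12 - \left(4 + 6\right)\right) \left(-60\right) = \left(-12 - 10\right) \left(-60\right) = \left(-22\right) \left(-60\right) = 1320$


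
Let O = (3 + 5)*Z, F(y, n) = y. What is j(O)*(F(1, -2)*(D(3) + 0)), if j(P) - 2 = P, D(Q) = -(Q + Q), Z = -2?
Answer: 84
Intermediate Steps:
D(Q) = -2*Q
O = -16 (O = (3 + 5)*(-2) = 8*(-2) = -16)
j(P) = 2 + P
j(O)*(F(1, -2)*(D(3) + 0)) = (2 - 16)*(1*(-2*3 + 0)) = -14*(-6 + 0) = -14*(-6) = 84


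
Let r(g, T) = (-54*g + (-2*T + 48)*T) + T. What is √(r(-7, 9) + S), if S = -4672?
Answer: I*√4015 ≈ 63.364*I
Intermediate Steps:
r(g, T) = T - 54*g + T*(48 - 2*T) (r(g, T) = (-54*g + (48 - 2*T)*T) + T = (-54*g + T*(48 - 2*T)) + T = T - 54*g + T*(48 - 2*T))
√(r(-7, 9) + S) = √((-54*(-7) - 2*9² + 49*9) - 4672) = √((378 - 2*81 + 441) - 4672) = √((378 - 162 + 441) - 4672) = √(657 - 4672) = √(-4015) = I*√4015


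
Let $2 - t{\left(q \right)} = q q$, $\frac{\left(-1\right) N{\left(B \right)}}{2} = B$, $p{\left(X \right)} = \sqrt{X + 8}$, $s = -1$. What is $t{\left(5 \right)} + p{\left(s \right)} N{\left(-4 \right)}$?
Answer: $-23 + 8 \sqrt{7} \approx -1.834$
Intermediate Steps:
$p{\left(X \right)} = \sqrt{8 + X}$
$N{\left(B \right)} = - 2 B$
$t{\left(q \right)} = 2 - q^{2}$ ($t{\left(q \right)} = 2 - q q = 2 - q^{2}$)
$t{\left(5 \right)} + p{\left(s \right)} N{\left(-4 \right)} = \left(2 - 5^{2}\right) + \sqrt{8 - 1} \left(\left(-2\right) \left(-4\right)\right) = \left(2 - 25\right) + \sqrt{7} \cdot 8 = \left(2 - 25\right) + 8 \sqrt{7} = -23 + 8 \sqrt{7}$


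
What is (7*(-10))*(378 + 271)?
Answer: -45430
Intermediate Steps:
(7*(-10))*(378 + 271) = -70*649 = -45430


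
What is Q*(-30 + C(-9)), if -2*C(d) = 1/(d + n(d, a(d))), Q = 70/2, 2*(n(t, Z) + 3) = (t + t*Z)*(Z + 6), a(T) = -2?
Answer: -12635/12 ≈ -1052.9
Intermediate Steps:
n(t, Z) = -3 + (6 + Z)*(t + Z*t)/2 (n(t, Z) = -3 + ((t + t*Z)*(Z + 6))/2 = -3 + ((t + Z*t)*(6 + Z))/2 = -3 + ((6 + Z)*(t + Z*t))/2 = -3 + (6 + Z)*(t + Z*t)/2)
Q = 35 (Q = 70*(1/2) = 35)
C(d) = -1/(2*(-3 - d)) (C(d) = -1/(2*(d + (-3 + 3*d + (1/2)*d*(-2)**2 + (7/2)*(-2)*d))) = -1/(2*(d + (-3 + 3*d + (1/2)*d*4 - 7*d))) = -1/(2*(d + (-3 + 3*d + 2*d - 7*d))) = -1/(2*(d + (-3 - 2*d))) = -1/(2*(-3 - d)))
Q*(-30 + C(-9)) = 35*(-30 + 1/(2*(3 - 9))) = 35*(-30 + (1/2)/(-6)) = 35*(-30 + (1/2)*(-1/6)) = 35*(-30 - 1/12) = 35*(-361/12) = -12635/12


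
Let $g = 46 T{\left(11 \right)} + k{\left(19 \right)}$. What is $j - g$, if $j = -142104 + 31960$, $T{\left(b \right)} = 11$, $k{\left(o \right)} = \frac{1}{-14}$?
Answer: $- \frac{1549099}{14} \approx -1.1065 \cdot 10^{5}$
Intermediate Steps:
$k{\left(o \right)} = - \frac{1}{14}$
$j = -110144$
$g = \frac{7083}{14}$ ($g = 46 \cdot 11 - \frac{1}{14} = 506 - \frac{1}{14} = \frac{7083}{14} \approx 505.93$)
$j - g = -110144 - \frac{7083}{14} = - \frac{1549099}{14}$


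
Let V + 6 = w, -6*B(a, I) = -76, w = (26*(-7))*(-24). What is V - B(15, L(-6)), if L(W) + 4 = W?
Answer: 13048/3 ≈ 4349.3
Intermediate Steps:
L(W) = -4 + W
w = 4368 (w = -182*(-24) = 4368)
B(a, I) = 38/3 (B(a, I) = -⅙*(-76) = 38/3)
V = 4362 (V = -6 + 4368 = 4362)
V - B(15, L(-6)) = 4362 - 1*38/3 = 4362 - 38/3 = 13048/3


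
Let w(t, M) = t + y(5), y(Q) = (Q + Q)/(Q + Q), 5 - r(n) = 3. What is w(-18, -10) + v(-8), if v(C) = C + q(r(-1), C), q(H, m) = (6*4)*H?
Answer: 23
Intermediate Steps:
r(n) = 2 (r(n) = 5 - 1*3 = 5 - 3 = 2)
y(Q) = 1 (y(Q) = (2*Q)/((2*Q)) = (2*Q)*(1/(2*Q)) = 1)
q(H, m) = 24*H
w(t, M) = 1 + t (w(t, M) = t + 1 = 1 + t)
v(C) = 48 + C (v(C) = C + 24*2 = C + 48 = 48 + C)
w(-18, -10) + v(-8) = (1 - 18) + (48 - 8) = -17 + 40 = 23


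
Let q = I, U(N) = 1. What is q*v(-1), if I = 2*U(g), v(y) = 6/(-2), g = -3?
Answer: -6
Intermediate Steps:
v(y) = -3 (v(y) = 6*(-½) = -3)
I = 2 (I = 2*1 = 2)
q = 2
q*v(-1) = 2*(-3) = -6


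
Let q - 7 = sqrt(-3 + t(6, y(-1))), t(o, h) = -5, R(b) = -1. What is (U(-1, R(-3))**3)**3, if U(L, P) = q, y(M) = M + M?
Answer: (7 + 2*I*sqrt(2))**9 ≈ -7.5789e+7 - 2.4648e+7*I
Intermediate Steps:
y(M) = 2*M
q = 7 + 2*I*sqrt(2) (q = 7 + sqrt(-3 - 5) = 7 + sqrt(-8) = 7 + 2*I*sqrt(2) ≈ 7.0 + 2.8284*I)
U(L, P) = 7 + 2*I*sqrt(2)
(U(-1, R(-3))**3)**3 = ((7 + 2*I*sqrt(2))**3)**3 = (7 + 2*I*sqrt(2))**9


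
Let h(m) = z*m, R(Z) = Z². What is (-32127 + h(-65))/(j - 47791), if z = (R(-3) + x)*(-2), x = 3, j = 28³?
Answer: 10189/8613 ≈ 1.1830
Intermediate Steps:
j = 21952
z = -24 (z = ((-3)² + 3)*(-2) = (9 + 3)*(-2) = 12*(-2) = -24)
h(m) = -24*m
(-32127 + h(-65))/(j - 47791) = (-32127 - 24*(-65))/(21952 - 47791) = (-32127 + 1560)/(-25839) = -30567*(-1/25839) = 10189/8613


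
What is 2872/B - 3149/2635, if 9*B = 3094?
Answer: 1716661/239785 ≈ 7.1592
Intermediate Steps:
B = 3094/9 (B = (⅑)*3094 = 3094/9 ≈ 343.78)
2872/B - 3149/2635 = 2872/(3094/9) - 3149/2635 = 2872*(9/3094) - 3149*1/2635 = 12924/1547 - 3149/2635 = 1716661/239785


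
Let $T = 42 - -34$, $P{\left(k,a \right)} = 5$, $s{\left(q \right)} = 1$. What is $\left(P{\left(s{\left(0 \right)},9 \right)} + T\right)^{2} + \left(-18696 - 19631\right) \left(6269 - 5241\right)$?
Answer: $-39393595$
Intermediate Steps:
$T = 76$ ($T = 42 + 34 = 76$)
$\left(P{\left(s{\left(0 \right)},9 \right)} + T\right)^{2} + \left(-18696 - 19631\right) \left(6269 - 5241\right) = \left(5 + 76\right)^{2} + \left(-18696 - 19631\right) \left(6269 - 5241\right) = 81^{2} - 38327 \left(6269 - 5241\right) = 6561 - 39400156 = -39393595$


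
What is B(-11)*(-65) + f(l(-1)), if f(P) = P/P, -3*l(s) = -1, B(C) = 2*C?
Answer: 1431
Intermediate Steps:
l(s) = ⅓ (l(s) = -⅓*(-1) = ⅓)
f(P) = 1
B(-11)*(-65) + f(l(-1)) = (2*(-11))*(-65) + 1 = -22*(-65) + 1 = 1430 + 1 = 1431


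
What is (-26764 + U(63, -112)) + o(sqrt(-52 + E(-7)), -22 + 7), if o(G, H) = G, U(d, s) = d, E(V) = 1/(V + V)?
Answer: -26701 + 27*I*sqrt(14)/14 ≈ -26701.0 + 7.2161*I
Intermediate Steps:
E(V) = 1/(2*V)
(-26764 + U(63, -112)) + o(sqrt(-52 + E(-7)), -22 + 7) = (-26764 + 63) + sqrt(-52 + (1/2)/(-7)) = -26701 + sqrt(-52 + (1/2)*(-1/7)) = -26701 + sqrt(-52 - 1/14) = -26701 + sqrt(-729/14) = -26701 + 27*I*sqrt(14)/14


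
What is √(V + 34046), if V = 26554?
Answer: 10*√606 ≈ 246.17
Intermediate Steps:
√(V + 34046) = √(26554 + 34046) = √60600 = 10*√606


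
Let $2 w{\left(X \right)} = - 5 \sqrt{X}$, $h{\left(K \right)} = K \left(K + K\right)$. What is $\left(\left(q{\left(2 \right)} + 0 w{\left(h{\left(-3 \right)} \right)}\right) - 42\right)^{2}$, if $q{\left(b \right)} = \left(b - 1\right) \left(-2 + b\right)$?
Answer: $1764$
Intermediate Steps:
$h{\left(K \right)} = 2 K^{2}$ ($h{\left(K \right)} = K 2 K = 2 K^{2}$)
$q{\left(b \right)} = \left(-1 + b\right) \left(-2 + b\right)$
$w{\left(X \right)} = - \frac{5 \sqrt{X}}{2}$ ($w{\left(X \right)} = \frac{\left(-5\right) \sqrt{X}}{2} = - \frac{5 \sqrt{X}}{2}$)
$\left(\left(q{\left(2 \right)} + 0 w{\left(h{\left(-3 \right)} \right)}\right) - 42\right)^{2} = \left(\left(\left(2 + 2^{2} - 6\right) + 0 \left(- \frac{5 \sqrt{2 \left(-3\right)^{2}}}{2}\right)\right) - 42\right)^{2} = \left(\left(\left(2 + 4 - 6\right) + 0 \left(- \frac{5 \sqrt{2 \cdot 9}}{2}\right)\right) - 42\right)^{2} = \left(\left(0 + 0 \left(- \frac{5 \sqrt{18}}{2}\right)\right) - 42\right)^{2} = \left(\left(0 + 0 \left(- \frac{5 \cdot 3 \sqrt{2}}{2}\right)\right) - 42\right)^{2} = \left(\left(0 + 0 \left(- \frac{15 \sqrt{2}}{2}\right)\right) - 42\right)^{2} = \left(\left(0 + 0\right) - 42\right)^{2} = \left(0 - 42\right)^{2} = \left(-42\right)^{2} = 1764$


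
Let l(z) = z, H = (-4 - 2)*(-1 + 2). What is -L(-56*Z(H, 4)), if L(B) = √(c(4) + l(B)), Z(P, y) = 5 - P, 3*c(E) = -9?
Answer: -I*√619 ≈ -24.88*I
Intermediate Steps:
H = -6 (H = -6*1 = -6)
c(E) = -3 (c(E) = (⅓)*(-9) = -3)
L(B) = √(-3 + B)
-L(-56*Z(H, 4)) = -√(-3 - 56*(5 - 1*(-6))) = -√(-3 - 56*(5 + 6)) = -√(-3 - 56*11) = -√(-3 - 616) = -√(-619) = -I*√619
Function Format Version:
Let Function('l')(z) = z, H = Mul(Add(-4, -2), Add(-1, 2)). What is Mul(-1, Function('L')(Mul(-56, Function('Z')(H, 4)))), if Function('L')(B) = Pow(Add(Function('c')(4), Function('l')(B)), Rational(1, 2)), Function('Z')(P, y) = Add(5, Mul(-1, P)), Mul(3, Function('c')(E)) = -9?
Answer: Mul(-1, I, Pow(619, Rational(1, 2))) ≈ Mul(-24.880, I)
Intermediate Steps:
H = -6 (H = Mul(-6, 1) = -6)
Function('c')(E) = -3 (Function('c')(E) = Mul(Rational(1, 3), -9) = -3)
Function('L')(B) = Pow(Add(-3, B), Rational(1, 2))
Mul(-1, Function('L')(Mul(-56, Function('Z')(H, 4)))) = Mul(-1, Pow(Add(-3, Mul(-56, Add(5, Mul(-1, -6)))), Rational(1, 2))) = Mul(-1, Pow(Add(-3, Mul(-56, Add(5, 6))), Rational(1, 2))) = Mul(-1, Pow(Add(-3, Mul(-56, 11)), Rational(1, 2))) = Mul(-1, Pow(Add(-3, -616), Rational(1, 2))) = Mul(-1, Pow(-619, Rational(1, 2))) = Mul(-1, Mul(I, Pow(619, Rational(1, 2)))) = Mul(-1, I, Pow(619, Rational(1, 2)))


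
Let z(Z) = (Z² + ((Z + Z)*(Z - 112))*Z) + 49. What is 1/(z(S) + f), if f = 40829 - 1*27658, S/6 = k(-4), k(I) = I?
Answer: -1/142876 ≈ -6.9991e-6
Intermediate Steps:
S = -24 (S = 6*(-4) = -24)
f = 13171 (f = 40829 - 27658 = 13171)
z(Z) = 49 + Z² + 2*Z²*(-112 + Z) (z(Z) = (Z² + ((2*Z)*(-112 + Z))*Z) + 49 = (Z² + (2*Z*(-112 + Z))*Z) + 49 = (Z² + 2*Z²*(-112 + Z)) + 49 = 49 + Z² + 2*Z²*(-112 + Z))
1/(z(S) + f) = 1/((49 - 223*(-24)² + 2*(-24)³) + 13171) = 1/((49 - 223*576 + 2*(-13824)) + 13171) = 1/((49 - 128448 - 27648) + 13171) = 1/(-156047 + 13171) = 1/(-142876) = -1/142876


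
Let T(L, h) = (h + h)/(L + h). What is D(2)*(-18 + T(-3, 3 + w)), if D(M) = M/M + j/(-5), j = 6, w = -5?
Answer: 86/25 ≈ 3.4400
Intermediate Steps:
T(L, h) = 2*h/(L + h) (T(L, h) = (2*h)/(L + h) = 2*h/(L + h))
D(M) = -1/5 (D(M) = M/M + 6/(-5) = 1 + 6*(-1/5) = 1 - 6/5 = -1/5)
D(2)*(-18 + T(-3, 3 + w)) = -(-18 + 2*(3 - 5)/(-3 + (3 - 5)))/5 = -(-18 + 2*(-2)/(-3 - 2))/5 = -(-18 + 2*(-2)/(-5))/5 = -(-18 + 2*(-2)*(-1/5))/5 = -(-18 + 4/5)/5 = -1/5*(-86/5) = 86/25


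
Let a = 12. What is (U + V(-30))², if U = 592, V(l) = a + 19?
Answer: 388129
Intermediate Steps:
V(l) = 31 (V(l) = 12 + 19 = 31)
(U + V(-30))² = (592 + 31)² = 623² = 388129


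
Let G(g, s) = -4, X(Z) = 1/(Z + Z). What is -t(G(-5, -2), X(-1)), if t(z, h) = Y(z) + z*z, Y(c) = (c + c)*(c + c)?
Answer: -80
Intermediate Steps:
X(Z) = 1/(2*Z)
Y(c) = 4*c² (Y(c) = (2*c)*(2*c) = 4*c²)
t(z, h) = 5*z² (t(z, h) = 4*z² + z*z = 4*z² + z² = 5*z²)
-t(G(-5, -2), X(-1)) = -5*(-4)² = -5*16 = -1*80 = -80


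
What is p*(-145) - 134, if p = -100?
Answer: 14366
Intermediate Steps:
p*(-145) - 134 = -100*(-145) - 134 = 14500 - 134 = 14366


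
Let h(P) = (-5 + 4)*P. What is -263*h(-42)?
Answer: -11046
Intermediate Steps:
h(P) = -P
-263*h(-42) = -(-263)*(-42) = -263*42 = -11046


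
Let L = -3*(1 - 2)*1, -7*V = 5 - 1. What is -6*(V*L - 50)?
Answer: 2172/7 ≈ 310.29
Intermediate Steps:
V = -4/7 (V = -(5 - 1)/7 = -⅐*4 = -4/7 ≈ -0.57143)
L = 3 (L = -3*(-1)*1 = 3*1 = 3)
-6*(V*L - 50) = -6*(-4/7*3 - 50) = -6*(-12/7 - 50) = -6*(-362/7) = 2172/7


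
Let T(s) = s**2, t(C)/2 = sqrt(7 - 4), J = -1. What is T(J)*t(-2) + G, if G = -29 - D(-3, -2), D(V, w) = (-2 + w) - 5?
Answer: -20 + 2*sqrt(3) ≈ -16.536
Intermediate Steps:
D(V, w) = -7 + w
G = -20 (G = -29 - (-7 - 2) = -29 - 1*(-9) = -29 + 9 = -20)
t(C) = 2*sqrt(3) (t(C) = 2*sqrt(7 - 4) = 2*sqrt(3))
T(J)*t(-2) + G = (-1)**2*(2*sqrt(3)) - 20 = 1*(2*sqrt(3)) - 20 = 2*sqrt(3) - 20 = -20 + 2*sqrt(3)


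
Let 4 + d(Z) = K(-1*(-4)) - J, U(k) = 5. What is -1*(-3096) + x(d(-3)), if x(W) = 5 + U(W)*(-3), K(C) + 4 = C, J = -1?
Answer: 3086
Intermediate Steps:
K(C) = -4 + C
d(Z) = -3 (d(Z) = -4 + ((-4 - 1*(-4)) - 1*(-1)) = -4 + ((-4 + 4) + 1) = -4 + (0 + 1) = -4 + 1 = -3)
x(W) = -10 (x(W) = 5 + 5*(-3) = 5 - 15 = -10)
-1*(-3096) + x(d(-3)) = -1*(-3096) - 10 = 3096 - 10 = 3086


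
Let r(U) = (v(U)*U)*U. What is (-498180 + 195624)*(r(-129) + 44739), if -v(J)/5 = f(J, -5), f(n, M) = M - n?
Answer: 3108061272636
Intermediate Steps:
v(J) = 25 + 5*J (v(J) = -5*(-5 - J) = 25 + 5*J)
r(U) = U²*(25 + 5*U) (r(U) = ((25 + 5*U)*U)*U = (U*(25 + 5*U))*U = U²*(25 + 5*U))
(-498180 + 195624)*(r(-129) + 44739) = (-498180 + 195624)*(5*(-129)²*(5 - 129) + 44739) = -302556*(5*16641*(-124) + 44739) = -302556*(-10317420 + 44739) = -302556*(-10272681) = 3108061272636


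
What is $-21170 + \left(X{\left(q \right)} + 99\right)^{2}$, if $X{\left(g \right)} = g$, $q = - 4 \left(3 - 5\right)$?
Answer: $-9721$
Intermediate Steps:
$q = 8$ ($q = \left(-4\right) \left(-2\right) = 8$)
$-21170 + \left(X{\left(q \right)} + 99\right)^{2} = -21170 + \left(8 + 99\right)^{2} = -21170 + 107^{2} = -21170 + 11449 = -9721$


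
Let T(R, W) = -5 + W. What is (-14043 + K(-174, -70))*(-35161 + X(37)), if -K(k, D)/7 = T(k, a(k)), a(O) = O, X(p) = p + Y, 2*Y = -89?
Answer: 449805115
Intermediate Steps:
Y = -89/2 (Y = (1/2)*(-89) = -89/2 ≈ -44.500)
X(p) = -89/2 + p (X(p) = p - 89/2 = -89/2 + p)
K(k, D) = 35 - 7*k (K(k, D) = -7*(-5 + k) = 35 - 7*k)
(-14043 + K(-174, -70))*(-35161 + X(37)) = (-14043 + (35 - 7*(-174)))*(-35161 + (-89/2 + 37)) = (-14043 + (35 + 1218))*(-35161 - 15/2) = (-14043 + 1253)*(-70337/2) = -12790*(-70337/2) = 449805115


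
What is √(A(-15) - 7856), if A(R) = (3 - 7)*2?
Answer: 2*I*√1966 ≈ 88.679*I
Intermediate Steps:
A(R) = -8 (A(R) = -4*2 = -8)
√(A(-15) - 7856) = √(-8 - 7856) = √(-7864) = 2*I*√1966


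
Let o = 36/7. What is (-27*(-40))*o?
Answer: 38880/7 ≈ 5554.3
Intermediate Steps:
o = 36/7 (o = 36*(1/7) = 36/7 ≈ 5.1429)
(-27*(-40))*o = -27*(-40)*(36/7) = 1080*(36/7) = 38880/7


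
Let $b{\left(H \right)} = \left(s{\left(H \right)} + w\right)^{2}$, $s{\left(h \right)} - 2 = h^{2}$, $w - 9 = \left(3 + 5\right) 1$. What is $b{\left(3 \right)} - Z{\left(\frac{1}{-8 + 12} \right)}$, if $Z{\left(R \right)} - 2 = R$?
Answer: $\frac{3127}{4} \approx 781.75$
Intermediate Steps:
$w = 17$ ($w = 9 + \left(3 + 5\right) 1 = 9 + 8 \cdot 1 = 9 + 8 = 17$)
$s{\left(h \right)} = 2 + h^{2}$
$b{\left(H \right)} = \left(19 + H^{2}\right)^{2}$ ($b{\left(H \right)} = \left(\left(2 + H^{2}\right) + 17\right)^{2} = \left(19 + H^{2}\right)^{2}$)
$Z{\left(R \right)} = 2 + R$
$b{\left(3 \right)} - Z{\left(\frac{1}{-8 + 12} \right)} = \left(19 + 3^{2}\right)^{2} - \left(2 + \frac{1}{-8 + 12}\right) = \left(19 + 9\right)^{2} - \left(2 + \frac{1}{4}\right) = 28^{2} - \left(2 + \frac{1}{4}\right) = 784 - \frac{9}{4} = \frac{3127}{4}$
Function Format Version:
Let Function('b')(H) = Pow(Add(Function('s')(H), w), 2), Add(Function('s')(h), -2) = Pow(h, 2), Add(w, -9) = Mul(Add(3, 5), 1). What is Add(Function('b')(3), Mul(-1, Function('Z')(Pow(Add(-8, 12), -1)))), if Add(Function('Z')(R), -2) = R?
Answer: Rational(3127, 4) ≈ 781.75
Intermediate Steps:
w = 17 (w = Add(9, Mul(Add(3, 5), 1)) = Add(9, Mul(8, 1)) = Add(9, 8) = 17)
Function('s')(h) = Add(2, Pow(h, 2))
Function('b')(H) = Pow(Add(19, Pow(H, 2)), 2) (Function('b')(H) = Pow(Add(Add(2, Pow(H, 2)), 17), 2) = Pow(Add(19, Pow(H, 2)), 2))
Function('Z')(R) = Add(2, R)
Add(Function('b')(3), Mul(-1, Function('Z')(Pow(Add(-8, 12), -1)))) = Add(Pow(Add(19, Pow(3, 2)), 2), Mul(-1, Add(2, Pow(Add(-8, 12), -1)))) = Add(Pow(Add(19, 9), 2), Mul(-1, Add(2, Pow(4, -1)))) = Add(Pow(28, 2), Mul(-1, Add(2, Rational(1, 4)))) = Add(784, Mul(-1, Rational(9, 4))) = Add(784, Rational(-9, 4)) = Rational(3127, 4)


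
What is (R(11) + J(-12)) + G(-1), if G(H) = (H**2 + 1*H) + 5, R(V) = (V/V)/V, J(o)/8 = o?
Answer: -1000/11 ≈ -90.909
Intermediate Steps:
J(o) = 8*o
R(V) = 1/V
G(H) = 5 + H + H**2 (G(H) = (H**2 + H) + 5 = (H + H**2) + 5 = 5 + H + H**2)
(R(11) + J(-12)) + G(-1) = (1/11 + 8*(-12)) + (5 - 1 + (-1)**2) = (1/11 - 96) + (5 - 1 + 1) = -1055/11 + 5 = -1000/11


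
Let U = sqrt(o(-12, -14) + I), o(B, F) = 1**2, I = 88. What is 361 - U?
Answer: 361 - sqrt(89) ≈ 351.57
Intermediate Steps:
o(B, F) = 1
U = sqrt(89) (U = sqrt(1 + 88) = sqrt(89) ≈ 9.4340)
361 - U = 361 - sqrt(89)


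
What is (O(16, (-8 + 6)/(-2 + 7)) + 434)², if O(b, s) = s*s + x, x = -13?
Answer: 110859841/625 ≈ 1.7738e+5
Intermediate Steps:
O(b, s) = -13 + s² (O(b, s) = s*s - 13 = s² - 13 = -13 + s²)
(O(16, (-8 + 6)/(-2 + 7)) + 434)² = ((-13 + ((-8 + 6)/(-2 + 7))²) + 434)² = ((-13 + (-2/5)²) + 434)² = ((-13 + (-2*⅕)²) + 434)² = ((-13 + (-⅖)²) + 434)² = ((-13 + 4/25) + 434)² = (-321/25 + 434)² = (10529/25)² = 110859841/625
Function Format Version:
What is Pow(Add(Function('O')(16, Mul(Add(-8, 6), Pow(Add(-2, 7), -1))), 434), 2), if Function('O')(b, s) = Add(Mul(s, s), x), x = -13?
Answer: Rational(110859841, 625) ≈ 1.7738e+5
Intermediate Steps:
Function('O')(b, s) = Add(-13, Pow(s, 2)) (Function('O')(b, s) = Add(Mul(s, s), -13) = Add(Pow(s, 2), -13) = Add(-13, Pow(s, 2)))
Pow(Add(Function('O')(16, Mul(Add(-8, 6), Pow(Add(-2, 7), -1))), 434), 2) = Pow(Add(Add(-13, Pow(Mul(Add(-8, 6), Pow(Add(-2, 7), -1)), 2)), 434), 2) = Pow(Add(Add(-13, Pow(Mul(-2, Pow(5, -1)), 2)), 434), 2) = Pow(Add(Add(-13, Pow(Mul(-2, Rational(1, 5)), 2)), 434), 2) = Pow(Add(Add(-13, Pow(Rational(-2, 5), 2)), 434), 2) = Pow(Add(Add(-13, Rational(4, 25)), 434), 2) = Pow(Add(Rational(-321, 25), 434), 2) = Pow(Rational(10529, 25), 2) = Rational(110859841, 625)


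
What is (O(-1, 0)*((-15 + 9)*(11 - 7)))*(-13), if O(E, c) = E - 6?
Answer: -2184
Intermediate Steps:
O(E, c) = -6 + E
(O(-1, 0)*((-15 + 9)*(11 - 7)))*(-13) = ((-6 - 1)*((-15 + 9)*(11 - 7)))*(-13) = -(-42)*4*(-13) = -7*(-24)*(-13) = 168*(-13) = -2184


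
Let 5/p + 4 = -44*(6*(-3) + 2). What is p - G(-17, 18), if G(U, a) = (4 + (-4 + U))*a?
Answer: 42841/140 ≈ 306.01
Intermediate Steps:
G(U, a) = U*a
p = 1/140 (p = 5/(-4 - 44*(6*(-3) + 2)) = 5/(-4 - 44*(-18 + 2)) = 5/(-4 - 44*(-16)) = 5/(-4 + 704) = 5/700 = 5*(1/700) = 1/140 ≈ 0.0071429)
p - G(-17, 18) = 1/140 - (-17)*18 = 1/140 - 1*(-306) = 1/140 + 306 = 42841/140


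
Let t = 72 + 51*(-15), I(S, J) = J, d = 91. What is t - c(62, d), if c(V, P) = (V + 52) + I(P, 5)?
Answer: -812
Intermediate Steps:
t = -693 (t = 72 - 765 = -693)
c(V, P) = 57 + V (c(V, P) = (V + 52) + 5 = (52 + V) + 5 = 57 + V)
t - c(62, d) = -693 - (57 + 62) = -693 - 1*119 = -693 - 119 = -812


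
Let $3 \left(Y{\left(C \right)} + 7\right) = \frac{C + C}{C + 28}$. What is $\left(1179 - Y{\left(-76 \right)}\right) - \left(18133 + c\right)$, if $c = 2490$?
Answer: $- \frac{349885}{18} \approx -19438.0$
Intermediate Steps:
$Y{\left(C \right)} = -7 + \frac{2 C}{3 \left(28 + C\right)}$ ($Y{\left(C \right)} = -7 + \frac{\left(C + C\right) \frac{1}{C + 28}}{3} = -7 + \frac{2 C \frac{1}{28 + C}}{3} = -7 + \frac{2 C}{3 \left(28 + C\right)}$)
$\left(1179 - Y{\left(-76 \right)}\right) - \left(18133 + c\right) = \left(1179 - \frac{-588 - -1444}{3 \left(28 - 76\right)}\right) - \left(18133 + 2490\right) = \left(1179 - \frac{-588 + 1444}{3 \left(-48\right)}\right) - 20623 = \left(1179 - \frac{1}{3} \left(- \frac{1}{48}\right) 856\right) - 20623 = \left(1179 - - \frac{107}{18}\right) - 20623 = \left(1179 + \frac{107}{18}\right) - 20623 = \frac{21329}{18} - 20623 = - \frac{349885}{18}$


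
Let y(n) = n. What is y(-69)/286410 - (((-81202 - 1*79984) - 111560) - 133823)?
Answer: 38815142407/95470 ≈ 4.0657e+5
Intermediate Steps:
y(-69)/286410 - (((-81202 - 1*79984) - 111560) - 133823) = -69/286410 - (((-81202 - 1*79984) - 111560) - 133823) = -69*1/286410 - (((-81202 - 79984) - 111560) - 133823) = -23/95470 - ((-161186 - 111560) - 133823) = -23/95470 - (-272746 - 133823) = -23/95470 - 1*(-406569) = -23/95470 + 406569 = 38815142407/95470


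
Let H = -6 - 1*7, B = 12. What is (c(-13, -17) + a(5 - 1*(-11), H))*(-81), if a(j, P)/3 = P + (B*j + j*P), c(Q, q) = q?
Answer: 8424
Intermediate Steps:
H = -13 (H = -6 - 7 = -13)
a(j, P) = 3*P + 36*j + 3*P*j (a(j, P) = 3*(P + (12*j + j*P)) = 3*(P + (12*j + P*j)) = 3*(P + 12*j + P*j) = 3*P + 36*j + 3*P*j)
(c(-13, -17) + a(5 - 1*(-11), H))*(-81) = (-17 + (3*(-13) + 36*(5 - 1*(-11)) + 3*(-13)*(5 - 1*(-11))))*(-81) = (-17 + (-39 + 36*(5 + 11) + 3*(-13)*(5 + 11)))*(-81) = (-17 + (-39 + 36*16 + 3*(-13)*16))*(-81) = (-17 + (-39 + 576 - 624))*(-81) = (-17 - 87)*(-81) = -104*(-81) = 8424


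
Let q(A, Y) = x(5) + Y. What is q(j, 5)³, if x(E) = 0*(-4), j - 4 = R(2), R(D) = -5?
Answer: 125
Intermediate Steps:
j = -1 (j = 4 - 5 = -1)
x(E) = 0
q(A, Y) = Y (q(A, Y) = 0 + Y = Y)
q(j, 5)³ = 5³ = 125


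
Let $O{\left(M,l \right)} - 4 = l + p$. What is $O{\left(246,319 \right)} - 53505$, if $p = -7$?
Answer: $-53189$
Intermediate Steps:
$O{\left(M,l \right)} = -3 + l$ ($O{\left(M,l \right)} = 4 + \left(l - 7\right) = 4 + \left(-7 + l\right) = -3 + l$)
$O{\left(246,319 \right)} - 53505 = \left(-3 + 319\right) - 53505 = 316 - 53505 = -53189$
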